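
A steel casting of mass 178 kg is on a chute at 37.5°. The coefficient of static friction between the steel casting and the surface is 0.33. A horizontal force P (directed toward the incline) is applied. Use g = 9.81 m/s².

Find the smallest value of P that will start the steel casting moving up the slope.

At impending motion up the slope, friction acts down-slope at its limit: f = μ_s N.
Perpendicular to the incline: N = m g cos θ + P sin θ.
Along the incline: P cos θ = m g sin θ + μ_s N = m g sin θ + μ_s (m g cos θ + P sin θ).
Solving, P (cos θ − μ_s sin θ) = m g (sin θ + μ_s cos θ), so P = 178×9.81×(sin 37.5° + 0.33 cos 37.5°)/(cos 37.5° − 0.33 sin 37.5°) = 1750×0.8706/0.5925 = 2570 N.

P ≈ 2570 N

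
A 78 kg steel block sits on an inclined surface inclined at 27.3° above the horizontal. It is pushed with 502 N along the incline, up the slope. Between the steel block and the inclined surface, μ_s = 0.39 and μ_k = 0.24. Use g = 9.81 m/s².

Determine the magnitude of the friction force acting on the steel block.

f ≈ 151 N (down the incline)

Perpendicular to the surface, N = m g cos θ = 78·9.81·cos 27.3° = 680 N.
Parallel to the incline, ΣF = 0 gives f = m g sin θ − P = 350.9 − 502 = -151.1 N (up-slope positive).
Static friction can supply at most μ_s N = 265.2 N.
Since |-151.1| ≤ 265.2 N, no slip — friction simply equals what equilibrium demands.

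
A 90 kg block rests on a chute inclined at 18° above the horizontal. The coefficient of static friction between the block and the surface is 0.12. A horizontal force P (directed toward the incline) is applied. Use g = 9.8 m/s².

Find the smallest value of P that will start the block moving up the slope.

P ≈ 408 N

At impending motion up the slope, friction acts down-slope at its limit: f = μ_s N.
Perpendicular to the incline: N = m g cos θ + P sin θ.
Along the incline: P cos θ = m g sin θ + μ_s N = m g sin θ + μ_s (m g cos θ + P sin θ).
Solving, P (cos θ − μ_s sin θ) = m g (sin θ + μ_s cos θ), so P = 90×9.8×(sin 18° + 0.12 cos 18°)/(cos 18° − 0.12 sin 18°) = 882×0.4231/0.914 = 408 N.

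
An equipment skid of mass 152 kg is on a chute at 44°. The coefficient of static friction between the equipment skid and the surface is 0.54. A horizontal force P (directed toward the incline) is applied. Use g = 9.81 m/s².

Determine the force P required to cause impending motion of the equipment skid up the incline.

At impending motion up the slope, friction acts down-slope at its limit: f = μ_s N.
Perpendicular to the incline: N = m g cos θ + P sin θ.
Along the incline: P cos θ = m g sin θ + μ_s N = m g sin θ + μ_s (m g cos θ + P sin θ).
Solving, P (cos θ − μ_s sin θ) = m g (sin θ + μ_s cos θ), so P = 152×9.81×(sin 44° + 0.54 cos 44°)/(cos 44° − 0.54 sin 44°) = 1490×1.083/0.3442 = 4690 N.

P ≈ 4690 N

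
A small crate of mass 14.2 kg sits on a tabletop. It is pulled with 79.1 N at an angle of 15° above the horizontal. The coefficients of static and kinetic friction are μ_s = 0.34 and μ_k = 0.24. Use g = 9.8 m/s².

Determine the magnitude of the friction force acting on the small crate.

Vertical equilibrium gives N = m g − P sin α = 118.7 N.
For equilibrium, f = P cos α = 79.1×cos 15° = 76.4 N.
μ_s N = 0.34 × 118.7 = 40.35 N.
The required friction exceeds μ_s N, so the small crate moves and f = μ_k N = 28.5 N.

f ≈ 28.5 N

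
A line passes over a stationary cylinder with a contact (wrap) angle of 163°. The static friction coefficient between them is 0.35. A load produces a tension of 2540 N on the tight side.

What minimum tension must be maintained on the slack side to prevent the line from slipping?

Capstan equation at impending slip: T_tight/T_slack = e^{μβ}.
β = 163° = 2.845 rad; e^{μβ} = e^{0.35×2.845} = 2.707.
T_slack = T_tight / e^{μβ} = 2540 / 2.707 = 938 N.

T_min ≈ 938 N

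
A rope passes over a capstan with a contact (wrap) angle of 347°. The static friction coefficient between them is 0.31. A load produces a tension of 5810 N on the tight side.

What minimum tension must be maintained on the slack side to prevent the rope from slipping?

T_min ≈ 889 N

Capstan equation at impending slip: T_tight/T_slack = e^{μβ}.
β = 347° = 6.056 rad; e^{μβ} = e^{0.31×6.056} = 6.537.
T_slack = T_tight / e^{μβ} = 5810 / 6.537 = 889 N.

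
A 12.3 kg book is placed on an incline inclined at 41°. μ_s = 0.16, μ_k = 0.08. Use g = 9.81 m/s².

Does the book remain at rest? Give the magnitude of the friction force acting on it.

N = m g cos θ = 91.1 N.
Down-slope weight component: m g sin θ = 79.2 N.
μ_s N = 14.6 N.
79.2 > 14.6 N, so it slides; kinetic friction f = μ_k N = 0.08×91.1 = 7.29 N.

f ≈ 7.29 N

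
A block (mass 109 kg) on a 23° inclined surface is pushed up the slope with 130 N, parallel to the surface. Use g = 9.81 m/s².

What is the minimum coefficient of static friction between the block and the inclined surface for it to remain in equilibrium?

N = m g cos θ = 984.3 N.
Friction must make up the shortfall along the incline: f = m g sin θ − P = 417.8 − 130 = 287.8 N.
At the threshold f = μ_s N, so μ_s,min = 287.8/984.3 = 0.292.

μ_s,min ≈ 0.292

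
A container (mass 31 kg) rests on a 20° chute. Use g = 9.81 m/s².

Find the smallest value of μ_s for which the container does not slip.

μ_s,min ≈ 0.364

At the slip threshold m g sin θ = μ_s m g cos θ, so μ_s,min = tan θ.
μ_s,min = tan 20° = 0.364.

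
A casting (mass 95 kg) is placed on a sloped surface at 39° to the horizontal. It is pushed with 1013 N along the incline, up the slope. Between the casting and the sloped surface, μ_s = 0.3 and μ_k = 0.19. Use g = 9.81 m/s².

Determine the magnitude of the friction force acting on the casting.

The normal reaction is N = m g cos θ = 724.3 N.
The friction needed for equilibrium is m g sin θ − P = 586.5 − 1013 = -426.5 N, measured positive up-slope.
Static friction can supply at most μ_s N = 217.3 N.
|-426.5| exceeds 217.3 N, so the casting slips up-slope; friction is kinetic, f = μ_k N = 0.19×724.3 = 138 N.

f ≈ 138 N (down the incline)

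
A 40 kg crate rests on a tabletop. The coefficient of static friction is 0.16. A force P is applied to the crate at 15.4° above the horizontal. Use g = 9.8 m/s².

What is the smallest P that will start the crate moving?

P ≈ 62.3 N

N = m g − P sin α (the pull lifts the crate).
At impending slip, P cos α = μ_s N = μ_s (m g − P sin α).
Solving: P (cos α + μ_s sin α) = μ_s m g → P = 0.16×392/(cos 15.4° + 0.16 sin 15.4°) = 62.7/1.007 = 62.3 N.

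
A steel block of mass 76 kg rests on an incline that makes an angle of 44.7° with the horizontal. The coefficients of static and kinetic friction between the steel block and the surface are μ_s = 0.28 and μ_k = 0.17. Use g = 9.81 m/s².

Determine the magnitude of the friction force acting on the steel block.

f ≈ 90.1 N (up the incline)

Normal force: N = m g cos θ = 76 × 9.81 × cos 44.7° = 529.9 N.
For equilibrium along the incline, friction must balance the weight component: f = m g sin θ = 524.4 N up the slope.
The static-friction ceiling is μ_s N = 0.28 × 529.9 = 148.4 N.
|524.4| exceeds 148.4 N, so the steel block slips down-slope; friction is kinetic, f = μ_k N = 0.17×529.9 = 90.1 N.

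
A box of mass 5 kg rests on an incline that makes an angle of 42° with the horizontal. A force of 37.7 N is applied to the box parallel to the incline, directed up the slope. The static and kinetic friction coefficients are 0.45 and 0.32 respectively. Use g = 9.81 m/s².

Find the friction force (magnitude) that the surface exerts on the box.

Normal force: N = m g cos θ = 5 × 9.81 × cos 42° = 36.45 N.
The friction needed for equilibrium is m g sin θ − P = 32.82 − 37.7 = -4.879 N, measured positive up-slope.
Maximum static friction available: μ_s N = 0.45 × 36.45 = 16.4 N.
Since |-4.879| ≤ 16.4 N, the box remains in static equilibrium and friction takes exactly the required value.

f ≈ 4.88 N (down the incline)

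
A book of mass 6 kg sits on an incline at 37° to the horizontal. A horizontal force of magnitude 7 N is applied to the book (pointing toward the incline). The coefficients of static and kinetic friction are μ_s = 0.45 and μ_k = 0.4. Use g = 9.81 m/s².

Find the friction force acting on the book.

The horizontal push has a component P sin θ into the surface, so N = m g cos θ + P sin θ = 47.01 + 4.213 = 51.22 N.
Along the incline, the net driving force (taking up-slope positive) is P cos θ − m g sin θ = 5.59 − 35.42 = -29.83 N, so equilibrium requires friction f = 29.83 N (up-slope).
The limit of static friction is μ_s N = 23.05 N.
The required 29.83 N exceeds the static limit, so the book slides down-slope and f = μ_k N = 0.4×51.22 = 20.5 N.

f ≈ 20.5 N (up the incline)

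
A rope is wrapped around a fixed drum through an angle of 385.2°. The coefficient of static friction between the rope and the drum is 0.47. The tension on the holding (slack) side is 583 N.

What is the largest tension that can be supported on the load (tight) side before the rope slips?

T_max ≈ 13700 N

At impending slip the capstan equation gives T₂/T₁ = e^{μβ} with β in radians.
β = 385.2° × π/180 = 6.723 rad.
e^{μβ} = e^{0.47×6.723} = 23.57.
T₂ = T₁ · e^{μβ} = 583 × 23.57 = 13700 N.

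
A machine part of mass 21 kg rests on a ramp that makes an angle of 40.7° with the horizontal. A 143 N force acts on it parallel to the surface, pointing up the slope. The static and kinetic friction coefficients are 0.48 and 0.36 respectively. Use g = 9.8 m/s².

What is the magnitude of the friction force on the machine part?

Normal force: N = m g cos θ = 21 × 9.8 × cos 40.7° = 156 N.
For equilibrium along the incline the friction force must supply f = m g sin θ − P = 134.2 − 143 = -8.798 N (positive meaning up-slope).
Maximum static friction available: μ_s N = 0.48 × 156 = 74.89 N.
Since |-8.798| ≤ 74.89 N, static friction is sufficient; f equals the required value, not μ_s N.

f ≈ 8.8 N (down the incline)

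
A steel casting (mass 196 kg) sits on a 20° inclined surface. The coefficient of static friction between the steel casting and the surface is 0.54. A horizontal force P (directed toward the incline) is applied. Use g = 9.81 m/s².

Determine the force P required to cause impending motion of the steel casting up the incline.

At impending motion up the slope, friction acts down-slope at its limit: f = μ_s N.
Perpendicular to the incline: N = m g cos θ + P sin θ.
Along the incline: P cos θ = m g sin θ + μ_s N = m g sin θ + μ_s (m g cos θ + P sin θ).
Solving, P (cos θ − μ_s sin θ) = m g (sin θ + μ_s cos θ), so P = 196×9.81×(sin 20° + 0.54 cos 20°)/(cos 20° − 0.54 sin 20°) = 1920×0.8495/0.755 = 2160 N.

P ≈ 2160 N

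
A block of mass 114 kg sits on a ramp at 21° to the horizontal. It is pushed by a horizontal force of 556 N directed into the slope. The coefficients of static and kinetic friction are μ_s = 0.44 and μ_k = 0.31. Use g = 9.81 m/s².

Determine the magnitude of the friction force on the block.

Resolve perpendicular to the incline: N = m g cos θ + P sin θ = 114×9.81×cos 21° + 556×sin 21° = 1243 N.
Along the incline, the net driving force (taking up-slope positive) is P cos θ − m g sin θ = 519.1 − 400.8 = 118.3 N, so equilibrium requires friction f = -118.3 N (down-slope).
The limit of static friction is μ_s N = 547.1 N.
|f_req| = 118.3 ≤ 547.1 N → the block is in equilibrium; friction equals the required value.

f ≈ 118 N (down the incline)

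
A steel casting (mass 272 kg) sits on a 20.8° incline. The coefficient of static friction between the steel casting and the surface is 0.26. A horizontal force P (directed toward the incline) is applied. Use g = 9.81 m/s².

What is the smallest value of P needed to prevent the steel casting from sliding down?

The steel casting tends to slide down (tan θ > μ_s), so at the point of impending slip friction acts up-slope at its limit: f = μ_s N.
Perpendicular to the incline: N = m g cos θ + P sin θ.
Along the incline: P cos θ + μ_s N = m g sin θ, i.e. P cos θ + μ_s (m g cos θ + P sin θ) = m g sin θ.
Solving, P (cos θ + μ_s sin θ) = m g (sin θ − μ_s cos θ), so P = 2670×0.1121/1.027 = 291 N.

P_min ≈ 291 N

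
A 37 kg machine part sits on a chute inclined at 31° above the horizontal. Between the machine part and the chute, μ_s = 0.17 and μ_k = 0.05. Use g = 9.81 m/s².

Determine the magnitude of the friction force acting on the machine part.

f ≈ 15.6 N (up the incline)

Perpendicular to the surface, N = m g cos θ = 37·9.81·cos 31° = 311.1 N.
For equilibrium along the incline, friction must balance the weight component: f = m g sin θ = 186.9 N up the slope.
Static friction can supply at most μ_s N = 52.89 N.
|186.9| exceeds 52.89 N, so the machine part slips down-slope; friction is kinetic, f = μ_k N = 0.05×311.1 = 15.6 N.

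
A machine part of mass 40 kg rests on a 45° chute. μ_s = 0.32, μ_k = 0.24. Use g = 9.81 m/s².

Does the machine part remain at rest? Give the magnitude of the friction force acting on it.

N = m g cos θ = 277 N.
Down-slope weight component: m g sin θ = 277 N.
μ_s N = 88.8 N.
277 > 88.8 N, so it slides; kinetic friction f = μ_k N = 0.24×277 = 66.6 N.

f ≈ 66.6 N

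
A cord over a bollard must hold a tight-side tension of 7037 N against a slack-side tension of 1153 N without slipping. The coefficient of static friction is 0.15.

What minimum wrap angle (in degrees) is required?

β_min ≈ 691°

T₂/T₁ = e^{μβ} → β = ln(T₂/T₁)/μ.
β = ln(7037/1153)/0.15 = 1.809/0.15 = 12.06 rad.
In degrees: β = 12.06 × 180/π = 691°.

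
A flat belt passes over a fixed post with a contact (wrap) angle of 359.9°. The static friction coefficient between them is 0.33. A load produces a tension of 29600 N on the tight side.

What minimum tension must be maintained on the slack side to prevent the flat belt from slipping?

T_min ≈ 3720 N

Capstan equation at impending slip: T_tight/T_slack = e^{μβ}.
β = 359.9° = 6.281 rad; e^{μβ} = e^{0.33×6.281} = 7.948.
T_slack = T_tight / e^{μβ} = 29600 / 7.948 = 3720 N.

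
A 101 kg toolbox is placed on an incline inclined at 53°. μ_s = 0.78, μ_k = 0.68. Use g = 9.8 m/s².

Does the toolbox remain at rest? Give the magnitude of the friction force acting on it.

f ≈ 405 N

N = m g cos θ = 596 N.
Down-slope weight component: m g sin θ = 790 N.
μ_s N = 465 N.
790 > 465 N, so it slides; kinetic friction f = μ_k N = 0.68×596 = 405 N.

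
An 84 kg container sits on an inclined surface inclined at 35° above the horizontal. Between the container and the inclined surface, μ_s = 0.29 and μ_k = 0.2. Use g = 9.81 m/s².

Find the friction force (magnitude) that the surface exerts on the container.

f ≈ 135 N (up the incline)

Perpendicular to the surface, N = m g cos θ = 84·9.81·cos 35° = 675 N.
Along the slope the weight component is m g sin θ = 472.6 N; friction must supply exactly this, acting up-slope.
The static-friction ceiling is μ_s N = 0.29 × 675 = 195.8 N.
Since |472.6| > 195.8 N, static friction cannot hold it; the container slides down the incline and kinetic friction applies: f = μ_k N = 0.2 × 675 = 135 N.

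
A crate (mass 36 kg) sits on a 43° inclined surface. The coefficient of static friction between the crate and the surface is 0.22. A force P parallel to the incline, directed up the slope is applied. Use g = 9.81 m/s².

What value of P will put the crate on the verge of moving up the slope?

P ≈ 298 N

At impending motion up the slope, friction acts down-slope at its limit: f = μ_s N.
P is parallel to the surface, so N = m g cos θ = 258 N.
Along the incline: P = m g sin θ + μ_s N = 241 + 0.22×258 = 298 N.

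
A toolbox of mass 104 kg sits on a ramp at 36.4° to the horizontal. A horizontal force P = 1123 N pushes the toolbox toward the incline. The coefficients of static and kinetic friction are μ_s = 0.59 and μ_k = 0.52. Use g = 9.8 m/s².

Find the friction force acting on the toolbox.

f ≈ 299 N (down the incline)

Normal direction: N = m g cos θ + P sin θ = 1487 N.
Parallel to the incline: P cos θ − m g sin θ = 903.9 − 604.8 = 299.1 N; the friction needed to balance this is 299.1 N acting down the slope.
The limit of static friction is μ_s N = 877.2 N.
Since 299.1 N is within the 877.2 N limit, the toolbox stays put and friction is exactly 299 N.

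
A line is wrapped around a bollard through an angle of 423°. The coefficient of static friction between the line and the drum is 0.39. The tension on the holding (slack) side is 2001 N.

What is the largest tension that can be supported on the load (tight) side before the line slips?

T_max ≈ 35600 N

At impending slip the capstan equation gives T₂/T₁ = e^{μβ} with β in radians.
β = 423° × π/180 = 7.383 rad.
e^{μβ} = e^{0.39×7.383} = 17.8.
T₂ = T₁ · e^{μβ} = 2001 × 17.8 = 35600 N.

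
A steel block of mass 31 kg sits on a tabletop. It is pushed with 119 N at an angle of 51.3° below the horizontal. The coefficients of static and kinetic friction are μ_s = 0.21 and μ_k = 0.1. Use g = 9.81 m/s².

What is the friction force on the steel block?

f ≈ 74.4 N

N = m g + P sin α = 304.1 + 119×sin 51.3° = 397 N.
Horizontally, friction must balance P cos α = 74.4 N.
The static-friction limit is μ_s N = 83.37 N.
Since 74.4 N does not exceed the limit, the steel block stays at rest and f = 74.4 N.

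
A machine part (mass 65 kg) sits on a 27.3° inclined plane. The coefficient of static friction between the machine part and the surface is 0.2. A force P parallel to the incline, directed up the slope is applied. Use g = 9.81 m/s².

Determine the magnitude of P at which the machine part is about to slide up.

P ≈ 406 N

At impending motion up the slope, friction acts down-slope at its limit: f = μ_s N.
P is parallel to the surface, so N = m g cos θ = 567 N.
Along the incline: P = m g sin θ + μ_s N = 292 + 0.2×567 = 406 N.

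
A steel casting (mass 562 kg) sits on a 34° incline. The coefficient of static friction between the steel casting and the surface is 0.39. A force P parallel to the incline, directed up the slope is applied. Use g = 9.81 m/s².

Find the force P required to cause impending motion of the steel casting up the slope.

At impending motion up the slope, friction acts down-slope at its limit: f = μ_s N.
P is parallel to the surface, so N = m g cos θ = 4570 N.
Along the incline: P = m g sin θ + μ_s N = 3080 + 0.39×4570 = 4870 N.

P ≈ 4870 N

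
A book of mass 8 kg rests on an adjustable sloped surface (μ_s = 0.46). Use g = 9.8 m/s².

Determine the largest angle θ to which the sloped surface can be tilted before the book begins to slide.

At the slip threshold, m g sin θ = μ_s · m g cos θ, so tan θ = μ_s.
θ_max = arctan(0.46) = 24.7°.

θ_max ≈ 24.7°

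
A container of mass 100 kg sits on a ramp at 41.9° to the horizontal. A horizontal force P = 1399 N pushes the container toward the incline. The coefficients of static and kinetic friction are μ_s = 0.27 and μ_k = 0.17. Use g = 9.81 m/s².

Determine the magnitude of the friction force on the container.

f ≈ 386 N (down the incline)

The horizontal push has a component P sin θ into the surface, so N = m g cos θ + P sin θ = 730.2 + 934.3 = 1664 N.
Along the incline, the net driving force (taking up-slope positive) is P cos θ − m g sin θ = 1041 − 655.1 = 386.1 N, so equilibrium requires friction f = -386.1 N (down-slope).
The limit of static friction is μ_s N = 449.4 N.
Since 386.1 N is within the 449.4 N limit, the container stays put and friction is exactly 386 N.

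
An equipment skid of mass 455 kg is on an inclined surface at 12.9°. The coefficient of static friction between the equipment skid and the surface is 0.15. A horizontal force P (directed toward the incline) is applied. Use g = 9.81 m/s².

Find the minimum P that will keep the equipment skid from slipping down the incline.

The equipment skid tends to slide down (tan θ > μ_s), so at the point of impending slip friction acts up-slope at its limit: f = μ_s N.
Perpendicular to the incline: N = m g cos θ + P sin θ.
Along the incline: P cos θ + μ_s N = m g sin θ, i.e. P cos θ + μ_s (m g cos θ + P sin θ) = m g sin θ.
Solving, P (cos θ + μ_s sin θ) = m g (sin θ − μ_s cos θ), so P = 4460×0.07704/1.008 = 341 N.

P_min ≈ 341 N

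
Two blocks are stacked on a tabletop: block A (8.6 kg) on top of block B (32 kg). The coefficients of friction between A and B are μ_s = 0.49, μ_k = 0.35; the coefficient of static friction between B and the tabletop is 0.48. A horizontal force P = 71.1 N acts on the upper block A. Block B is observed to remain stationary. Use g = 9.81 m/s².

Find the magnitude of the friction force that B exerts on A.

Between the blocks, N₁ = m_A g = 84.37 N.
Maximum static friction on A from B: μ_s N₁ = 0.49×84.37 = 41.34 N.
Since P = 71.1 N > 41.34 N, A slides on B; the A–B friction is kinetic: f₁ = μ_k N₁ = 0.35×84.37 = 29.5 N.
By Newton's third law B feels 29.5 N forward from A. With B stationary, the floor's static friction on B balances it: f₂ = 29.5 N (well within μ_s(m_A+m_B)g = 191.2 N).

f ≈ 29.5 N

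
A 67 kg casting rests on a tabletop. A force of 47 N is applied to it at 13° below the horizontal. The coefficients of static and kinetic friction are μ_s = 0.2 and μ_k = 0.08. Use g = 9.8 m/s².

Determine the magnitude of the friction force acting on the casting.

N = m g + P sin α = 656.6 + 47×sin 13° = 667.2 N.
For equilibrium, f = P cos α = 47×cos 13° = 45.8 N.
μ_s N = 0.2 × 667.2 = 133.4 N.
45.8 ≤ 133.4 N → static; friction equals the required 45.8 N.

f ≈ 45.8 N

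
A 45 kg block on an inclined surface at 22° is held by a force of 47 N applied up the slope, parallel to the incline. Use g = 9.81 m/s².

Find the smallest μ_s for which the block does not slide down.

μ_s,min ≈ 0.289

N = m g cos θ = 409.3 N.
Friction must make up the shortfall along the incline: f = m g sin θ − P = 165.4 − 47 = 118.4 N.
At the threshold f = μ_s N, so μ_s,min = 118.4/409.3 = 0.289.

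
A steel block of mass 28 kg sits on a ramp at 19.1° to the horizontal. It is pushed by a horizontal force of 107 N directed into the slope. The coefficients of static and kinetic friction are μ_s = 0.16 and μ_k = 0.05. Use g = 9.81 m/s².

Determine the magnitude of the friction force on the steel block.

f ≈ 11.2 N (down the incline)

Resolve perpendicular to the incline: N = m g cos θ + P sin θ = 28×9.81×cos 19.1° + 107×sin 19.1° = 294.6 N.
Along the incline, the net driving force (taking up-slope positive) is P cos θ − m g sin θ = 101.1 − 89.88 = 11.23 N, so equilibrium requires friction f = -11.23 N (down-slope).
Maximum static friction: μ_s N = 0.16 × 294.6 = 47.13 N.
|f_req| = 11.23 ≤ 47.13 N → the steel block is in equilibrium; friction equals the required value.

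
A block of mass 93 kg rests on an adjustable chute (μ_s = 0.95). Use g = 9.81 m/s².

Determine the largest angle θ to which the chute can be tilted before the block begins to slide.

At the slip threshold, m g sin θ = μ_s · m g cos θ, so tan θ = μ_s.
θ_max = arctan(0.95) = 43.5°.

θ_max ≈ 43.5°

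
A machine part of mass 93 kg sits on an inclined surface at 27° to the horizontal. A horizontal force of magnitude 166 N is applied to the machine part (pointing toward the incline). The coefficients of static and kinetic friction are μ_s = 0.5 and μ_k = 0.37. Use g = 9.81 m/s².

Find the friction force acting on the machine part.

Normal direction: N = m g cos θ + P sin θ = 888.3 N.
Along the incline, the net driving force (taking up-slope positive) is P cos θ − m g sin θ = 147.9 − 414.2 = -266.3 N, so equilibrium requires friction f = 266.3 N (up-slope).
Maximum static friction: μ_s N = 0.5 × 888.3 = 444.1 N.
|f_req| = 266.3 ≤ 444.1 N → the machine part is in equilibrium; friction equals the required value.

f ≈ 266 N (up the incline)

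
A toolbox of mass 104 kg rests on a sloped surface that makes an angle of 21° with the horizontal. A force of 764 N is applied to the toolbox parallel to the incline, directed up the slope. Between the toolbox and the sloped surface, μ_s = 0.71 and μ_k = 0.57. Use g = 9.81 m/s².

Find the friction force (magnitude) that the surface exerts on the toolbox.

f ≈ 398 N (down the incline)

Perpendicular to the surface, N = m g cos θ = 104·9.81·cos 21° = 952.5 N.
Parallel to the incline, ΣF = 0 gives f = m g sin θ − P = 365.6 − 764 = -398.4 N (up-slope positive).
The static-friction ceiling is μ_s N = 0.71 × 952.5 = 676.3 N.
Since |-398.4| ≤ 676.3 N, static friction is sufficient; f equals the required value, not μ_s N.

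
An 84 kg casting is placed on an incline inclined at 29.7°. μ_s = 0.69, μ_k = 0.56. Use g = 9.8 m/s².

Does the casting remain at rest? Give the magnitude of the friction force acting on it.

f ≈ 408 N

N = m g cos θ = 715 N.
Down-slope weight component: m g sin θ = 408 N.
μ_s N = 493 N.
408 ≤ 493 N, so it stays put; friction = 408 N.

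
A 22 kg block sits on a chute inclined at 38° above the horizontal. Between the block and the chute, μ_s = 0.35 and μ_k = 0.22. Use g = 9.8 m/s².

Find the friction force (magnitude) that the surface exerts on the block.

Perpendicular to the surface, N = m g cos θ = 22·9.8·cos 38° = 169.9 N.
Along the slope the weight component is m g sin θ = 132.7 N; friction must supply exactly this, acting up-slope.
Static friction can supply at most μ_s N = 59.46 N.
|132.7| exceeds 59.46 N, so the block slips down-slope; friction is kinetic, f = μ_k N = 0.22×169.9 = 37.4 N.

f ≈ 37.4 N (up the incline)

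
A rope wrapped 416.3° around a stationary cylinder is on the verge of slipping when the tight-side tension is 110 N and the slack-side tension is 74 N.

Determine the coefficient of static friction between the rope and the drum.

μ ≈ 0.0546

T₂/T₁ = e^{μβ} → μ = ln(T₂/T₁)/β.
β = 416.3° = 7.266 rad.
μ = ln(110/74)/7.266 = ln(1.486)/7.266 = 0.0546.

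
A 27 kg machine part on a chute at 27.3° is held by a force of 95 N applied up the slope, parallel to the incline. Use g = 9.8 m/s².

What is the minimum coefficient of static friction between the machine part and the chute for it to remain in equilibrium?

μ_s,min ≈ 0.112

N = m g cos θ = 235.1 N.
Friction must make up the shortfall along the incline: f = m g sin θ − P = 121.4 − 95 = 26.36 N.
At the threshold f = μ_s N, so μ_s,min = 26.36/235.1 = 0.112.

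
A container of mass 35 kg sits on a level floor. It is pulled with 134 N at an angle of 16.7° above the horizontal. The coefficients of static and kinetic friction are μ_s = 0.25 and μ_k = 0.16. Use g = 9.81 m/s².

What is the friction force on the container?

Vertical equilibrium gives N = m g − P sin α = 304.8 N.
Horizontally, friction must balance P cos α = 128.3 N.
The static-friction limit is μ_s N = 76.21 N.
128.3 > 76.21 N → the container slides; f = μ_k N = 0.16×304.8 = 48.8 N.

f ≈ 48.8 N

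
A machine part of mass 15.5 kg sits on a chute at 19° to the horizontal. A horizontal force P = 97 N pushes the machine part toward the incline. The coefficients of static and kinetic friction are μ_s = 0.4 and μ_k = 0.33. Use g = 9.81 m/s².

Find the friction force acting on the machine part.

Normal direction: N = m g cos θ + P sin θ = 175.4 N.
Parallel to the incline: P cos θ − m g sin θ = 91.72 − 49.5 = 42.21 N; the friction needed to balance this is 42.21 N acting down the slope.
Maximum static friction: μ_s N = 0.4 × 175.4 = 70.14 N.
Since 42.21 N is within the 70.14 N limit, the machine part stays put and friction is exactly 42.2 N.

f ≈ 42.2 N (down the incline)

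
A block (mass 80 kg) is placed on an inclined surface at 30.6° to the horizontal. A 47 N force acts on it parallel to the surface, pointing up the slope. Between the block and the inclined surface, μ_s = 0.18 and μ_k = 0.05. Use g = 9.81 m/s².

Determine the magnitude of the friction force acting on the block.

Normal force: N = m g cos θ = 80 × 9.81 × cos 30.6° = 675.5 N.
For equilibrium along the incline the friction force must supply f = m g sin θ − P = 399.5 − 47 = 352.5 N (positive meaning up-slope).
Static friction can supply at most μ_s N = 121.6 N.
|352.5| exceeds 121.6 N, so the block slips down-slope; friction is kinetic, f = μ_k N = 0.05×675.5 = 33.8 N.

f ≈ 33.8 N (up the incline)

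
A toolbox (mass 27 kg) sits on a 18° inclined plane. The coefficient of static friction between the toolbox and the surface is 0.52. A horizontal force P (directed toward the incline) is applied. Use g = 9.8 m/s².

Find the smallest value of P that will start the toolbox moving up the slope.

P ≈ 269 N

At impending motion up the slope, friction acts down-slope at its limit: f = μ_s N.
Perpendicular to the incline: N = m g cos θ + P sin θ.
Along the incline: P cos θ = m g sin θ + μ_s N = m g sin θ + μ_s (m g cos θ + P sin θ).
Solving, P (cos θ − μ_s sin θ) = m g (sin θ + μ_s cos θ), so P = 27×9.8×(sin 18° + 0.52 cos 18°)/(cos 18° − 0.52 sin 18°) = 265×0.8036/0.7904 = 269 N.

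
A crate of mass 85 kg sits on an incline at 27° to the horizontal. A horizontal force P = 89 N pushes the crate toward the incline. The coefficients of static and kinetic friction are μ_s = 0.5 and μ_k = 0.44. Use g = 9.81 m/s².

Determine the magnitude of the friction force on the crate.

f ≈ 299 N (up the incline)

The horizontal push has a component P sin θ into the surface, so N = m g cos θ + P sin θ = 743 + 40.41 = 783.4 N.
Parallel to the incline: P cos θ − m g sin θ = 79.3 − 378.6 = -299.3 N; the friction needed to balance this is 299.3 N acting up the slope.
The limit of static friction is μ_s N = 391.7 N.
Since 299.3 N is within the 391.7 N limit, the crate stays put and friction is exactly 299 N.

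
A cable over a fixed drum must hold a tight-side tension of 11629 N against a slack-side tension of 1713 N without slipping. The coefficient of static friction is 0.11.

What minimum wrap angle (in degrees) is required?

T₂/T₁ = e^{μβ} → β = ln(T₂/T₁)/μ.
β = ln(11629/1713)/0.11 = 1.915/0.11 = 17.41 rad.
In degrees: β = 17.41 × 180/π = 998°.

β_min ≈ 998°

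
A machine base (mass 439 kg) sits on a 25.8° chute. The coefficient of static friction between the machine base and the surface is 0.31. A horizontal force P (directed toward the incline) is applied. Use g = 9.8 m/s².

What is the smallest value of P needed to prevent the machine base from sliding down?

The machine base tends to slide down (tan θ > μ_s), so at the point of impending slip friction acts up-slope at its limit: f = μ_s N.
Perpendicular to the incline: N = m g cos θ + P sin θ.
Along the incline: P cos θ + μ_s N = m g sin θ, i.e. P cos θ + μ_s (m g cos θ + P sin θ) = m g sin θ.
Solving, P (cos θ + μ_s sin θ) = m g (sin θ − μ_s cos θ), so P = 4300×0.1561/1.035 = 649 N.

P_min ≈ 649 N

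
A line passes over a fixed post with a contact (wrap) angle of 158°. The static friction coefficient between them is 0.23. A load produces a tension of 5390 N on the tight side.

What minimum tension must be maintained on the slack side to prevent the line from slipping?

T_min ≈ 2860 N

Capstan equation at impending slip: T_tight/T_slack = e^{μβ}.
β = 158° = 2.758 rad; e^{μβ} = e^{0.23×2.758} = 1.886.
T_slack = T_tight / e^{μβ} = 5390 / 1.886 = 2860 N.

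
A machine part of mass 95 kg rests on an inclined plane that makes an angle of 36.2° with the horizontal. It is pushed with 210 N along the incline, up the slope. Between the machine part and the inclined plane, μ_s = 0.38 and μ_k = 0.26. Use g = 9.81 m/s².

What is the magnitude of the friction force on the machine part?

Normal force: N = m g cos θ = 95 × 9.81 × cos 36.2° = 752 N.
For equilibrium along the incline the friction force must supply f = m g sin θ − P = 550.4 − 210 = 340.4 N (positive meaning up-slope).
Static friction can supply at most μ_s N = 285.8 N.
|340.4| exceeds 285.8 N, so the machine part slips down-slope; friction is kinetic, f = μ_k N = 0.26×752 = 196 N.

f ≈ 196 N (up the incline)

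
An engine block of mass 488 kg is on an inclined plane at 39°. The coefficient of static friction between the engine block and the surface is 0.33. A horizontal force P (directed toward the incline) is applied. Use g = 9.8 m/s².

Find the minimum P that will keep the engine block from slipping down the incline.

P_min ≈ 1810 N

The engine block tends to slide down (tan θ > μ_s), so at the point of impending slip friction acts up-slope at its limit: f = μ_s N.
Perpendicular to the incline: N = m g cos θ + P sin θ.
Along the incline: P cos θ + μ_s N = m g sin θ, i.e. P cos θ + μ_s (m g cos θ + P sin θ) = m g sin θ.
Solving, P (cos θ + μ_s sin θ) = m g (sin θ − μ_s cos θ), so P = 4780×0.3729/0.9848 = 1810 N.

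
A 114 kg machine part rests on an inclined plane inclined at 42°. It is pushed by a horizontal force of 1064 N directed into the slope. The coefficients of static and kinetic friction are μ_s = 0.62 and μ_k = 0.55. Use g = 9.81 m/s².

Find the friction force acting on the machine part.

f ≈ 42.4 N (down the incline)

The horizontal push has a component P sin θ into the surface, so N = m g cos θ + P sin θ = 831.1 + 712 = 1543 N.
Along the incline, the net driving force (taking up-slope positive) is P cos θ − m g sin θ = 790.7 − 748.3 = 42.39 N, so equilibrium requires friction f = -42.39 N (down-slope).
Maximum static friction: μ_s N = 0.62 × 1543 = 956.7 N.
Since 42.39 N is within the 956.7 N limit, the machine part stays put and friction is exactly 42.4 N.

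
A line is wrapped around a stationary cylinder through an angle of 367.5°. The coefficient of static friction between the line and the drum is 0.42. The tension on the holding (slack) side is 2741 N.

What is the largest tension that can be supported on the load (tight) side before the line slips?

At impending slip the capstan equation gives T₂/T₁ = e^{μβ} with β in radians.
β = 367.5° × π/180 = 6.414 rad.
e^{μβ} = e^{0.42×6.414} = 14.79.
T₂ = T₁ · e^{μβ} = 2741 × 14.79 = 40500 N.

T_max ≈ 40500 N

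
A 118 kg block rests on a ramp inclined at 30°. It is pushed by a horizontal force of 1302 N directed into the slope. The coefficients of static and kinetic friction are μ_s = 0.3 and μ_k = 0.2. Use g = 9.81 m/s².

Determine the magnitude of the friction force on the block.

f ≈ 331 N (down the incline)

Resolve perpendicular to the incline: N = m g cos θ + P sin θ = 118×9.81×cos 30° + 1302×sin 30° = 1653 N.
Along the incline, the net driving force (taking up-slope positive) is P cos θ − m g sin θ = 1128 − 578.8 = 548.8 N, so equilibrium requires friction f = -548.8 N (down-slope).
The limit of static friction is μ_s N = 496 N.
|f_req| = 548.8 > 496 N → the block slides up the incline; f = μ_k N = 0.2 × 1653 = 331 N.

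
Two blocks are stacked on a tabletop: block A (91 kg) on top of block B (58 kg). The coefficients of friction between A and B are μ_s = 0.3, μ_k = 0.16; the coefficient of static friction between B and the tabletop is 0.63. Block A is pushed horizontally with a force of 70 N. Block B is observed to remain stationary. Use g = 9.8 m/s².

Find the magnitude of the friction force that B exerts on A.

f ≈ 70 N

The normal force B exerts on A is simply A's weight, N₁ = 891.8 N.
So the A–B interface can sustain at most μ_s N₁ = 267.5 N of static friction.
Since P = 70 N ≤ 267.5 N, A does not slip on B; friction on A equals P = 70 N.
By Newton's third law B feels 70 N forward from A. With B stationary, the floor's static friction on B balances it: f₂ = 70 N (well within μ_s(m_A+m_B)g = 919.9 N).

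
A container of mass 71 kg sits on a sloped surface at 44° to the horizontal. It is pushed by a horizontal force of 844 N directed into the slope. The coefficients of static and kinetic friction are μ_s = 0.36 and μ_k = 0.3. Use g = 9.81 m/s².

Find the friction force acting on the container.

Resolve perpendicular to the incline: N = m g cos θ + P sin θ = 71×9.81×cos 44° + 844×sin 44° = 1087 N.
Along the incline, the net driving force (taking up-slope positive) is P cos θ − m g sin θ = 607.1 − 483.8 = 123.3 N, so equilibrium requires friction f = -123.3 N (down-slope).
Maximum static friction: μ_s N = 0.36 × 1087 = 391.4 N.
|f_req| = 123.3 ≤ 391.4 N → the container is in equilibrium; friction equals the required value.

f ≈ 123 N (down the incline)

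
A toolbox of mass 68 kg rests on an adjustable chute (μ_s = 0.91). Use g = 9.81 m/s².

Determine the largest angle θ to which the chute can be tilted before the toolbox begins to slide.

θ_max ≈ 42.3°

At the slip threshold, m g sin θ = μ_s · m g cos θ, so tan θ = μ_s.
θ_max = arctan(0.91) = 42.3°.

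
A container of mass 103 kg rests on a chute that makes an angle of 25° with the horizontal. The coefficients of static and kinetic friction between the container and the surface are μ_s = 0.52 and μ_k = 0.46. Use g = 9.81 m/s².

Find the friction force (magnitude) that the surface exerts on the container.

f ≈ 427 N (up the incline)

The normal reaction is N = m g cos θ = 915.8 N.
For equilibrium along the incline, friction must balance the weight component: f = m g sin θ = 427 N up the slope.
The static-friction ceiling is μ_s N = 0.52 × 915.8 = 476.2 N.
Since |427| ≤ 476.2 N, the container remains in static equilibrium and friction takes exactly the required value.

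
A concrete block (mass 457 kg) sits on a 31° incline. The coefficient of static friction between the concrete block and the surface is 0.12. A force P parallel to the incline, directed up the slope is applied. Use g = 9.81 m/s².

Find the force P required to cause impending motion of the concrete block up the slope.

P ≈ 2770 N

At impending motion up the slope, friction acts down-slope at its limit: f = μ_s N.
P is parallel to the surface, so N = m g cos θ = 3840 N.
Along the incline: P = m g sin θ + μ_s N = 2310 + 0.12×3840 = 2770 N.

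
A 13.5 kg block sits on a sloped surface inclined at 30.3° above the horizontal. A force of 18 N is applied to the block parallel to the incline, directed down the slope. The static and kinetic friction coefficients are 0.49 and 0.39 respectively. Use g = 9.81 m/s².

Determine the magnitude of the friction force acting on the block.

Normal force: N = m g cos θ = 13.5 × 9.81 × cos 30.3° = 114.3 N.
Parallel to the incline, ΣF = 0 gives f = m g sin θ + P = 66.82 + 18 = 84.82 N (up-slope positive).
Maximum static friction available: μ_s N = 0.49 × 114.3 = 56.03 N.
Since |84.82| > 56.03 N, static friction cannot hold it; the block slides down the incline and kinetic friction applies: f = μ_k N = 0.39 × 114.3 = 44.6 N.

f ≈ 44.6 N (up the incline)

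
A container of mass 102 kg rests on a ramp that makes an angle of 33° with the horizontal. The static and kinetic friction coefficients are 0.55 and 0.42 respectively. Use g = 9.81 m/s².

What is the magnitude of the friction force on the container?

f ≈ 352 N (up the incline)

Normal force: N = m g cos θ = 102 × 9.81 × cos 33° = 839.2 N.
For equilibrium along the incline, friction must balance the weight component: f = m g sin θ = 545 N up the slope.
Static friction can supply at most μ_s N = 461.6 N.
|545| exceeds 461.6 N, so the container slips down-slope; friction is kinetic, f = μ_k N = 0.42×839.2 = 352 N.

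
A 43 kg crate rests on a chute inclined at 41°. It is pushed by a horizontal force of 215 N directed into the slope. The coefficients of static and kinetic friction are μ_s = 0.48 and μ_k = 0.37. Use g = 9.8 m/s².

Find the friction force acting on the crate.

f ≈ 114 N (up the incline)

The horizontal push has a component P sin θ into the surface, so N = m g cos θ + P sin θ = 318 + 141.1 = 459.1 N.
Along the incline, the net driving force (taking up-slope positive) is P cos θ − m g sin θ = 162.3 − 276.5 = -114.2 N, so equilibrium requires friction f = 114.2 N (up-slope).
Maximum static friction: μ_s N = 0.48 × 459.1 = 220.4 N.
Since 114.2 N is within the 220.4 N limit, the crate stays put and friction is exactly 114 N.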